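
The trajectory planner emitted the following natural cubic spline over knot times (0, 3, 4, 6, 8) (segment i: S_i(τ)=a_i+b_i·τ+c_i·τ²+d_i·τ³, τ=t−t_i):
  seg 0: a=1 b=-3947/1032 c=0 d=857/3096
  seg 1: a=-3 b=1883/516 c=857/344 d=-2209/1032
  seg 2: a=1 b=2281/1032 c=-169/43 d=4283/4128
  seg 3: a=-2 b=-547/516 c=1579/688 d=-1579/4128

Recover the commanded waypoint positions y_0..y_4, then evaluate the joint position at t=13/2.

y_0=1 y_1=-3 y_2=1 y_3=-2 y_4=2
S(13/2) = -22061/11008

y_0 = S_0(0) = a_0 = 1
y_1 = S_1(0) = a_1 = -3
y_2 = S_2(0) = a_2 = 1
y_3 = S_3(0) = a_3 = -2
y_4 = S_3(2) = 2
t_q=13/2 is in segment 3 (τ=1/2); S_3(τ)=-22061/11008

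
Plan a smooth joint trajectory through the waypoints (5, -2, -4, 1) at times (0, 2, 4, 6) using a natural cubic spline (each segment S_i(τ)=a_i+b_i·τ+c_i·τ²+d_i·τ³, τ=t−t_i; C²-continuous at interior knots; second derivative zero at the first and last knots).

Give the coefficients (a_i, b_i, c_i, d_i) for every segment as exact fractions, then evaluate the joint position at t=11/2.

  seg 0: a=5 b=-59/15 c=0 d=13/120
  seg 1: a=-2 b=-79/30 c=13/20 d=1/12
  seg 2: a=-4 b=29/30 c=23/20 d=-23/120
S(11/2) = -39/64

Δ: Δ0=-7/2, Δ1=-1, Δ2=5/2
row 1: diag=8, rhs=15; c'=1/4, d'=15/8
row 2: denom=8−2·1/4=15/2; d'=(21−2·15/8)/(15/2)=23/10
back: M2=23/10
back: M1=15/8−1/4·23/10=13/10
M: M0=0, M1=13/10, M2=23/10, M3=0
seg 0: a=5, c=M0/2=0, d=(M1−M0)/(6·2)=13/120, b=Δ0−h0·(2M0+M1)/6=-59/15
seg 1: a=-2, c=M1/2=13/20, d=(M2−M1)/(6·2)=1/12, b=Δ1−h1·(2M1+M2)/6=-79/30
seg 2: a=-4, c=M2/2=23/20, d=(M3−M2)/(6·2)=-23/120, b=Δ2−h2·(2M2+M3)/6=29/30
t_q=11/2 → seg 2, τ=3/2; S=-4+29/30·τ+23/20·τ²+-23/120·τ³=-39/64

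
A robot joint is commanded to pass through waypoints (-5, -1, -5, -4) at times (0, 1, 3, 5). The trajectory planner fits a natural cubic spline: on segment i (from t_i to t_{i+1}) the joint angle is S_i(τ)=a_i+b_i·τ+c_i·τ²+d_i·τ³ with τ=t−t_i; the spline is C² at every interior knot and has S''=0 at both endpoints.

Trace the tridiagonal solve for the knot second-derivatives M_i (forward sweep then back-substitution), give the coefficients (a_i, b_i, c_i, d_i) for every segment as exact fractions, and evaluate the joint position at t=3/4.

  seg 0: a=-5 b=229/44 c=0 d=-53/44
  seg 1: a=-1 b=35/22 c=-159/44 d=10/11
  seg 2: a=-5 b=-43/22 c=81/44 d=-27/88
S(3/4) = -4519/2816

Δ: Δ0=4, Δ1=-2, Δ2=1/2
row 1: diag=6, rhs=-36; c'=1/3, d'=-6
row 2: denom=8−2·1/3=22/3; d'=(15−2·-6)/(22/3)=81/22
back: M2=81/22
back: M1=-6−1/3·81/22=-159/22
M: M0=0, M1=-159/22, M2=81/22, M3=0
seg 0: a=-5, c=M0/2=0, d=(M1−M0)/(6·1)=-53/44, b=Δ0−h0·(2M0+M1)/6=229/44
seg 1: a=-1, c=M1/2=-159/44, d=(M2−M1)/(6·2)=10/11, b=Δ1−h1·(2M1+M2)/6=35/22
seg 2: a=-5, c=M2/2=81/44, d=(M3−M2)/(6·2)=-27/88, b=Δ2−h2·(2M2+M3)/6=-43/22
t_q=3/4 → seg 0, τ=3/4; S=-5+229/44·τ+0·τ²+-53/44·τ³=-4519/2816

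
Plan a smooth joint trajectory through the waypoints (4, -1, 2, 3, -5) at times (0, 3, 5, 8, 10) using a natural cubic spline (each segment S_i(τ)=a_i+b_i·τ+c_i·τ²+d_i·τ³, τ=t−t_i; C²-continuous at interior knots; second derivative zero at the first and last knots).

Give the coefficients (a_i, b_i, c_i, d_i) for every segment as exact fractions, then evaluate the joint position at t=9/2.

Δ: Δ0=-5/3, Δ1=3/2, Δ2=1/3, Δ3=-4
row 1: diag=10, rhs=19; c'=1/5, d'=19/10
row 2: denom=10−2·1/5=48/5; d'=(-7−2·19/10)/(48/5)=-9/8
row 3: denom=10−3·5/16=145/16; d'=(-26−3·-9/8)/(145/16)=-362/145
back: M3=-362/145
back: M2=-9/8−5/16·-362/145=-10/29
back: M1=19/10−1/5·-10/29=571/290
M: M0=0, M1=571/290, M2=-10/29, M3=-362/145, M4=0
seg 0: a=4, c=M0/2=0, d=(M1−M0)/(6·3)=571/5220, b=Δ0−h0·(2M0+M1)/6=-4613/1740
seg 1: a=-1, c=M1/2=571/580, d=(M2−M1)/(6·2)=-671/3480, b=Δ1−h1·(2M1+M2)/6=263/870
seg 2: a=2, c=M2/2=-5/29, d=(M3−M2)/(6·3)=-52/435, b=Δ2−h2·(2M2+M3)/6=838/435
seg 3: a=3, c=M3/2=-181/145, d=(M4−M3)/(6·2)=181/870, b=Δ3−h3·(2M3+M4)/6=-1016/435
t_q=9/2 → seg 1, τ=3/2; S=-1+263/870·τ+571/580·τ²+-671/3480·τ³=1889/1856

  seg 0: a=4 b=-4613/1740 c=0 d=571/5220
  seg 1: a=-1 b=263/870 c=571/580 d=-671/3480
  seg 2: a=2 b=838/435 c=-5/29 d=-52/435
  seg 3: a=3 b=-1016/435 c=-181/145 d=181/870
S(9/2) = 1889/1856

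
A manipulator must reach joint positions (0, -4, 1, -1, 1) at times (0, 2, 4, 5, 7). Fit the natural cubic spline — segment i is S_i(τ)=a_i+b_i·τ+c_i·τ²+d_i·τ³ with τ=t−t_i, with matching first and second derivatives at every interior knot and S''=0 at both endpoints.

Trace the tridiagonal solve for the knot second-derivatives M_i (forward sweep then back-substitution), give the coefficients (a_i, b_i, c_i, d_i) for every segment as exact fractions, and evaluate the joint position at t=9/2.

Δ: Δ0=-2, Δ1=5/2, Δ2=-2, Δ3=1
row 1: diag=8, rhs=27; c'=1/4, d'=27/8
row 2: denom=6−2·1/4=11/2; d'=(-27−2·27/8)/(11/2)=-135/22
row 3: denom=6−1·2/11=64/11; d'=(18−1·-135/22)/(64/11)=531/128
back: M3=531/128
back: M2=-135/22−2/11·531/128=-441/64
back: M1=27/8−1/4·-441/64=1305/256
M: M0=0, M1=1305/256, M2=-441/64, M3=531/128, M4=0
seg 0: a=0, c=M0/2=0, d=(M1−M0)/(6·2)=435/1024, b=Δ0−h0·(2M0+M1)/6=-947/256
seg 1: a=-4, c=M1/2=1305/512, d=(M2−M1)/(6·2)=-1023/1024, b=Δ1−h1·(2M1+M2)/6=179/128
seg 2: a=1, c=M2/2=-441/128, d=(M3−M2)/(6·1)=471/256, b=Δ2−h2·(2M2+M3)/6=-101/256
seg 3: a=-1, c=M3/2=531/256, d=(M4−M3)/(6·2)=-177/512, b=Δ3−h3·(2M3+M4)/6=-113/64
t_q=9/2 → seg 2, τ=1/2; S=1+-101/256·τ+-441/128·τ²+471/256·τ³=351/2048

  seg 0: a=0 b=-947/256 c=0 d=435/1024
  seg 1: a=-4 b=179/128 c=1305/512 d=-1023/1024
  seg 2: a=1 b=-101/256 c=-441/128 d=471/256
  seg 3: a=-1 b=-113/64 c=531/256 d=-177/512
S(9/2) = 351/2048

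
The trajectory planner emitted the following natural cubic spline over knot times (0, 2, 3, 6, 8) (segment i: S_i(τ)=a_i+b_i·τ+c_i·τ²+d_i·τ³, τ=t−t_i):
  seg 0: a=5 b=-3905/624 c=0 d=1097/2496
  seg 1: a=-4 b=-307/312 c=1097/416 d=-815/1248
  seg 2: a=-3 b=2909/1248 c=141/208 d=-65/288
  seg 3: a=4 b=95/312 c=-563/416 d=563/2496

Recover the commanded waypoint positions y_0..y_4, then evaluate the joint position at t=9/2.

y_0=5 y_1=-4 y_2=-3 y_3=4 y_4=1
S(9/2) = 4193/3328

y_0 = S_0(0) = a_0 = 5
y_1 = S_1(0) = a_1 = -4
y_2 = S_2(0) = a_2 = -3
y_3 = S_3(0) = a_3 = 4
y_4 = S_3(2) = 1
t_q=9/2 is in segment 2 (τ=3/2); S_2(τ)=4193/3328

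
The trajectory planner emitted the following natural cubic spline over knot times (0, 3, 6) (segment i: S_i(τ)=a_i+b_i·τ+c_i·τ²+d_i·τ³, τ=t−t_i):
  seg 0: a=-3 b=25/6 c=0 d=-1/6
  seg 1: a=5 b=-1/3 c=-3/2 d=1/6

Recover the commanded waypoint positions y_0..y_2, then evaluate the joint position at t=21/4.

y_0=-3 y_1=5 y_2=-5
S(21/4) = -185/128

y_0 = S_0(0) = a_0 = -3
y_1 = S_1(0) = a_1 = 5
y_2 = S_1(3) = -5
t_q=21/4 is in segment 1 (τ=9/4); S_1(τ)=-185/128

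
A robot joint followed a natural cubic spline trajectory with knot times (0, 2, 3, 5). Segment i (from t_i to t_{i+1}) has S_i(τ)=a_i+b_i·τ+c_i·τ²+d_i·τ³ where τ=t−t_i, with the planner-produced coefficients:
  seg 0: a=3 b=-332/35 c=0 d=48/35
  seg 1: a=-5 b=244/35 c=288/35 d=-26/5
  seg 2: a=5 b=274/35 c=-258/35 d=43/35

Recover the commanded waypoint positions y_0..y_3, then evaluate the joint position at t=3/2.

y_0=3 y_1=-5 y_2=5 y_3=1
S(3/2) = -33/5

y_0 = S_0(0) = a_0 = 3
y_1 = S_1(0) = a_1 = -5
y_2 = S_2(0) = a_2 = 5
y_3 = S_2(2) = 1
t_q=3/2 is in segment 0 (τ=3/2); S_0(τ)=-33/5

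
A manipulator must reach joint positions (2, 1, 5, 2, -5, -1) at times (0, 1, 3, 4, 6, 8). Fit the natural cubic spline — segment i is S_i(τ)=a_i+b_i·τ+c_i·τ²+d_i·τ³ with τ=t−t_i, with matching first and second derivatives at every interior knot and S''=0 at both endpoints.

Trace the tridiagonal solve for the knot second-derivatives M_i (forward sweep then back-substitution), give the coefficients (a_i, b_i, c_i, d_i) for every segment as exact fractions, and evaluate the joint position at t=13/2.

  seg 0: a=2 b=-1269/680 c=0 d=589/680
  seg 1: a=1 b=249/340 c=1767/680 d=-167/170
  seg 2: a=5 b=-45/68 c=-2241/680 d=651/680
  seg 3: a=2 b=-2979/680 c=-36/85 d=235/544
  seg 4: a=-5 b=-303/340 c=2949/1360 d=-983/2720
S(13/2) = -107683/21760

Δ: Δ0=-1, Δ1=2, Δ2=-3, Δ3=-7/2, Δ4=2
row 1: diag=6, rhs=18; c'=1/3, d'=3
row 2: denom=6−2·1/3=16/3; d'=(-30−2·3)/(16/3)=-27/4
row 3: denom=6−1·3/16=93/16; d'=(-3−1·-27/4)/(93/16)=20/31
row 4: denom=8−2·32/93=680/93; d'=(33−2·20/31)/(680/93)=2949/680
back: M4=2949/680
back: M3=20/31−32/93·2949/680=-72/85
back: M2=-27/4−3/16·-72/85=-2241/340
back: M1=3−1/3·-2241/340=1767/340
M: M0=0, M1=1767/340, M2=-2241/340, M3=-72/85, M4=2949/680, M5=0
seg 0: a=2, c=M0/2=0, d=(M1−M0)/(6·1)=589/680, b=Δ0−h0·(2M0+M1)/6=-1269/680
seg 1: a=1, c=M1/2=1767/680, d=(M2−M1)/(6·2)=-167/170, b=Δ1−h1·(2M1+M2)/6=249/340
seg 2: a=5, c=M2/2=-2241/680, d=(M3−M2)/(6·1)=651/680, b=Δ2−h2·(2M2+M3)/6=-45/68
seg 3: a=2, c=M3/2=-36/85, d=(M4−M3)/(6·2)=235/544, b=Δ3−h3·(2M3+M4)/6=-2979/680
seg 4: a=-5, c=M4/2=2949/1360, d=(M5−M4)/(6·2)=-983/2720, b=Δ4−h4·(2M4+M5)/6=-303/340
t_q=13/2 → seg 4, τ=1/2; S=-5+-303/340·τ+2949/1360·τ²+-983/2720·τ³=-107683/21760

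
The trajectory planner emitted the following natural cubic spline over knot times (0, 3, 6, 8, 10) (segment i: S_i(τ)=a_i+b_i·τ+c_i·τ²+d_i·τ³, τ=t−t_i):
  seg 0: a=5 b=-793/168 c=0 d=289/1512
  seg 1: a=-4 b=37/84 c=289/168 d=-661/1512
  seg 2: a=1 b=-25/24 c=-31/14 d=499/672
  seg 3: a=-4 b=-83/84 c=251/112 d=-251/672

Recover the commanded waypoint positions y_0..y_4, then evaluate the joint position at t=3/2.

y_0=5 y_1=-4 y_2=1 y_3=-4 y_4=0
S(3/2) = -643/448

y_0 = S_0(0) = a_0 = 5
y_1 = S_1(0) = a_1 = -4
y_2 = S_2(0) = a_2 = 1
y_3 = S_3(0) = a_3 = -4
y_4 = S_3(2) = 0
t_q=3/2 is in segment 0 (τ=3/2); S_0(τ)=-643/448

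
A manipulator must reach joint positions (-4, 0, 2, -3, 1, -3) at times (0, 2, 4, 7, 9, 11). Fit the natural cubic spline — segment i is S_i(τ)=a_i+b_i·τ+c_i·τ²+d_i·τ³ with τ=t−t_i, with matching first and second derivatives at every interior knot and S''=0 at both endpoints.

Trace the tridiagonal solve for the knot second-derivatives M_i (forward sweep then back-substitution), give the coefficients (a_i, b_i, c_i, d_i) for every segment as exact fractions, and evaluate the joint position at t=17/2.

Δ: Δ0=2, Δ1=1, Δ2=-5/3, Δ3=2, Δ4=-2
row 1: diag=8, rhs=-6; c'=1/4, d'=-3/4
row 2: denom=10−2·1/4=19/2; d'=(-16−2·-3/4)/(19/2)=-29/19
row 3: denom=10−3·6/19=172/19; d'=(22−3·-29/19)/(172/19)=505/172
row 4: denom=8−2·19/86=325/43; d'=(-24−2·505/172)/(325/43)=-2569/650
back: M4=-2569/650
back: M3=505/172−19/86·-2569/650=1238/325
back: M2=-29/19−6/19·1238/325=-887/325
back: M1=-3/4−1/4·-887/325=-22/325
M: M0=0, M1=-22/325, M2=-887/325, M3=1238/325, M4=-2569/650, M5=0
seg 0: a=-4, c=M0/2=0, d=(M1−M0)/(6·2)=-11/1950, b=Δ0−h0·(2M0+M1)/6=1972/975
seg 1: a=0, c=M1/2=-11/325, d=(M2−M1)/(6·2)=-173/780, b=Δ1−h1·(2M1+M2)/6=1906/975
seg 2: a=2, c=M2/2=-887/650, d=(M3−M2)/(6·3)=85/234, b=Δ2−h2·(2M2+M3)/6=-821/975
seg 3: a=-3, c=M3/2=619/325, d=(M4−M3)/(6·2)=-1009/1560, b=Δ3−h3·(2M3+M4)/6=1517/1950
seg 4: a=1, c=M4/2=-2569/1300, d=(M5−M4)/(6·2)=2569/7800, b=Δ4−h4·(2M4+M5)/6=619/975
t_q=17/2 → seg 3, τ=3/2; S=-3+1517/1950·τ+619/325·τ²+-1009/1560·τ³=431/1600

  seg 0: a=-4 b=1972/975 c=0 d=-11/1950
  seg 1: a=0 b=1906/975 c=-11/325 d=-173/780
  seg 2: a=2 b=-821/975 c=-887/650 d=85/234
  seg 3: a=-3 b=1517/1950 c=619/325 d=-1009/1560
  seg 4: a=1 b=619/975 c=-2569/1300 d=2569/7800
S(17/2) = 431/1600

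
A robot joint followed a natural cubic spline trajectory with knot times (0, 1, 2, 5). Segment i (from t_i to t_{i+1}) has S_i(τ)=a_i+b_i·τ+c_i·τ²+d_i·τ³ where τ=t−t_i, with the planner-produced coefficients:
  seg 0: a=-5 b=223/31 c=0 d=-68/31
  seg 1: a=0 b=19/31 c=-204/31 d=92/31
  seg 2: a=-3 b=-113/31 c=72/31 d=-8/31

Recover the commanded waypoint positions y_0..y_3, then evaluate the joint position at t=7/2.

y_0=-5 y_1=0 y_2=-3 y_3=0
S(7/2) = -255/62

y_0 = S_0(0) = a_0 = -5
y_1 = S_1(0) = a_1 = 0
y_2 = S_2(0) = a_2 = -3
y_3 = S_2(3) = 0
t_q=7/2 is in segment 2 (τ=3/2); S_2(τ)=-255/62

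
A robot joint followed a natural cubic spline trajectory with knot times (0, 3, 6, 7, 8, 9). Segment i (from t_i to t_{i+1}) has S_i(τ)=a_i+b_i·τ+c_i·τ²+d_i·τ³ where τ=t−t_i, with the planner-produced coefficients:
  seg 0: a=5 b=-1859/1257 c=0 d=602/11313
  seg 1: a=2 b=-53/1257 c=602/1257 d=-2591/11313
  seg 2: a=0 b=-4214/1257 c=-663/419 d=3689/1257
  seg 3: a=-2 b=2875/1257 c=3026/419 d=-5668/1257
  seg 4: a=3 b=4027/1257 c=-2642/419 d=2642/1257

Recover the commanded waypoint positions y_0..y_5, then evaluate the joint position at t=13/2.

y_0=5 y_1=2 y_2=0 y_3=-2 y_4=3 y_5=2
S(13/2) = -5715/3352

y_0 = S_0(0) = a_0 = 5
y_1 = S_1(0) = a_1 = 2
y_2 = S_2(0) = a_2 = 0
y_3 = S_3(0) = a_3 = -2
y_4 = S_4(0) = a_4 = 3
y_5 = S_4(1) = 2
t_q=13/2 is in segment 2 (τ=1/2); S_2(τ)=-5715/3352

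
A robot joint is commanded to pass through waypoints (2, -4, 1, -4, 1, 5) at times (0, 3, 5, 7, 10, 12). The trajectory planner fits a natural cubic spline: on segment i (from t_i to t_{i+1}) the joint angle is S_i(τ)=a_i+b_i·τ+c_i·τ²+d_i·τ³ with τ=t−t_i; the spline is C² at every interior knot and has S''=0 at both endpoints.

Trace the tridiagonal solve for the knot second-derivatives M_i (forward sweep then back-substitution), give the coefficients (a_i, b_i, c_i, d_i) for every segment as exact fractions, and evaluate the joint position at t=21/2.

  seg 0: a=2 b=-12769/3258 c=0 d=6253/29322
  seg 1: a=-4 b=2995/1629 c=6253/3258 d=-10351/13032
  seg 2: a=1 b=-17/1086 c=-18547/6516 d=10453/13032
  seg 3: a=-4 b=-2893/1629 c=3203/1629 d=-4001/14661
  seg 4: a=1 b=4322/1629 c=-266/543 d=133/1629
S(21/2) = 9619/4344

Δ: Δ0=-2, Δ1=5/2, Δ2=-5/2, Δ3=5/3, Δ4=2
row 1: diag=10, rhs=27; c'=1/5, d'=27/10
row 2: denom=8−2·1/5=38/5; d'=(-30−2·27/10)/(38/5)=-177/38
row 3: denom=10−2·5/19=180/19; d'=(25−2·-177/38)/(180/19)=163/45
row 4: denom=10−3·19/60=181/20; d'=(2−3·163/45)/(181/20)=-532/543
back: M4=-532/543
back: M3=163/45−19/60·-532/543=6406/1629
back: M2=-177/38−5/19·6406/1629=-18547/3258
back: M1=27/10−1/5·-18547/3258=6253/1629
M: M0=0, M1=6253/1629, M2=-18547/3258, M3=6406/1629, M4=-532/543, M5=0
seg 0: a=2, c=M0/2=0, d=(M1−M0)/(6·3)=6253/29322, b=Δ0−h0·(2M0+M1)/6=-12769/3258
seg 1: a=-4, c=M1/2=6253/3258, d=(M2−M1)/(6·2)=-10351/13032, b=Δ1−h1·(2M1+M2)/6=2995/1629
seg 2: a=1, c=M2/2=-18547/6516, d=(M3−M2)/(6·2)=10453/13032, b=Δ2−h2·(2M2+M3)/6=-17/1086
seg 3: a=-4, c=M3/2=3203/1629, d=(M4−M3)/(6·3)=-4001/14661, b=Δ3−h3·(2M3+M4)/6=-2893/1629
seg 4: a=1, c=M4/2=-266/543, d=(M5−M4)/(6·2)=133/1629, b=Δ4−h4·(2M4+M5)/6=4322/1629
t_q=21/2 → seg 4, τ=1/2; S=1+4322/1629·τ+-266/543·τ²+133/1629·τ³=9619/4344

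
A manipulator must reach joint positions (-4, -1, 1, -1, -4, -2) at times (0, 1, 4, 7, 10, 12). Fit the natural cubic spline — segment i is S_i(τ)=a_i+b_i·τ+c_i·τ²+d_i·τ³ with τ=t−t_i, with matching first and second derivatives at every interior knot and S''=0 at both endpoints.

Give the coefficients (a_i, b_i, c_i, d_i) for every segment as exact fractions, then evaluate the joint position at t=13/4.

Δ: Δ0=3, Δ1=2/3, Δ2=-2/3, Δ3=-1, Δ4=1
row 1: diag=8, rhs=-14; c'=3/8, d'=-7/4
row 2: denom=12−3·3/8=87/8; d'=(-8−3·-7/4)/(87/8)=-22/87
row 3: denom=12−3·8/29=324/29; d'=(-2−3·-22/87)/(324/29)=-1/9
row 4: denom=10−3·29/108=331/36; d'=(12−3·-1/9)/(331/36)=444/331
back: M4=444/331
back: M3=-1/9−29/108·444/331=-156/331
back: M2=-22/87−8/29·-156/331=-122/993
back: M1=-7/4−3/8·-122/993=-564/331
M: M0=0, M1=-564/331, M2=-122/993, M3=-156/331, M4=444/331, M5=0
seg 0: a=-4, c=M0/2=0, d=(M1−M0)/(6·1)=-94/331, b=Δ0−h0·(2M0+M1)/6=1087/331
seg 1: a=-1, c=M1/2=-282/331, d=(M2−M1)/(6·3)=785/8937, b=Δ1−h1·(2M1+M2)/6=805/331
seg 2: a=1, c=M2/2=-61/993, d=(M3−M2)/(6·3)=-173/8937, b=Δ2−h2·(2M2+M3)/6=-102/331
seg 3: a=-1, c=M3/2=-78/331, d=(M4−M3)/(6·3)=100/993, b=Δ3−h3·(2M3+M4)/6=-397/331
seg 4: a=-4, c=M4/2=222/331, d=(M5−M4)/(6·2)=-37/331, b=Δ4−h4·(2M4+M5)/6=35/331
t_q=13/4 → seg 1, τ=9/4; S=-1+805/331·τ+-282/331·τ²+785/8937·τ³=24563/21184

  seg 0: a=-4 b=1087/331 c=0 d=-94/331
  seg 1: a=-1 b=805/331 c=-282/331 d=785/8937
  seg 2: a=1 b=-102/331 c=-61/993 d=-173/8937
  seg 3: a=-1 b=-397/331 c=-78/331 d=100/993
  seg 4: a=-4 b=35/331 c=222/331 d=-37/331
S(13/4) = 24563/21184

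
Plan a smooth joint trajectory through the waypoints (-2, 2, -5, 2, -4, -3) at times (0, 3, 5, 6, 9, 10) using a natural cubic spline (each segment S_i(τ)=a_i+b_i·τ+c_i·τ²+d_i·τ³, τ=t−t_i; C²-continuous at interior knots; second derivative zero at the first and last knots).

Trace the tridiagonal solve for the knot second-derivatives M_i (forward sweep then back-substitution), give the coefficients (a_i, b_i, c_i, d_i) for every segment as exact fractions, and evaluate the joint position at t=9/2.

Δ: Δ0=4/3, Δ1=-7/2, Δ2=7, Δ3=-2, Δ4=1
row 1: diag=10, rhs=-29; c'=1/5, d'=-29/10
row 2: denom=6−2·1/5=28/5; d'=(63−2·-29/10)/(28/5)=86/7
row 3: denom=8−1·5/28=219/28; d'=(-54−1·86/7)/(219/28)=-1856/219
row 4: denom=8−3·28/73=500/73; d'=(18−3·-1856/219)/(500/73)=317/50
back: M4=317/50
back: M3=-1856/219−28/73·317/50=-818/75
back: M2=86/7−5/28·-818/75=427/30
back: M1=-29/10−1/5·427/30=-431/75
M: M0=0, M1=-431/75, M2=427/30, M3=-818/75, M4=317/50, M5=0
seg 0: a=-2, c=M0/2=0, d=(M1−M0)/(6·3)=-431/1350, b=Δ0−h0·(2M0+M1)/6=631/150
seg 1: a=2, c=M1/2=-431/150, d=(M2−M1)/(6·2)=333/200, b=Δ1−h1·(2M1+M2)/6=-331/75
seg 2: a=-5, c=M2/2=427/60, d=(M3−M2)/(6·1)=-419/100, b=Δ2−h2·(2M2+M3)/6=611/150
seg 3: a=2, c=M3/2=-409/75, d=(M4−M3)/(6·3)=2587/2700, b=Δ3−h3·(2M3+M4)/6=1721/300
seg 4: a=-4, c=M4/2=317/100, d=(M5−M4)/(6·1)=-317/300, b=Δ4−h4·(2M4+M5)/6=-167/150
t_q=9/2 → seg 1, τ=3/2; S=2+-331/75·τ+-431/150·τ²+333/200·τ³=-1749/320

  seg 0: a=-2 b=631/150 c=0 d=-431/1350
  seg 1: a=2 b=-331/75 c=-431/150 d=333/200
  seg 2: a=-5 b=611/150 c=427/60 d=-419/100
  seg 3: a=2 b=1721/300 c=-409/75 d=2587/2700
  seg 4: a=-4 b=-167/150 c=317/100 d=-317/300
S(9/2) = -1749/320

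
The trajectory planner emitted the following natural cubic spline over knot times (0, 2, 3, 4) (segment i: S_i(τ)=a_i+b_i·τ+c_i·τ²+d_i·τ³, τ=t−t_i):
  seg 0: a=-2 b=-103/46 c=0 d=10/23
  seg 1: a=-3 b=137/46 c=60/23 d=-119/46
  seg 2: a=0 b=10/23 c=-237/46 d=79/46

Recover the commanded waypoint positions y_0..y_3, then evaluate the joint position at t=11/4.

y_0 = S_0(0) = a_0 = -2
y_1 = S_1(0) = a_1 = -3
y_2 = S_2(0) = a_2 = 0
y_3 = S_2(1) = -3
t_q=11/4 is in segment 1 (τ=3/4); S_1(τ)=-1149/2944

y_0=-2 y_1=-3 y_2=0 y_3=-3
S(11/4) = -1149/2944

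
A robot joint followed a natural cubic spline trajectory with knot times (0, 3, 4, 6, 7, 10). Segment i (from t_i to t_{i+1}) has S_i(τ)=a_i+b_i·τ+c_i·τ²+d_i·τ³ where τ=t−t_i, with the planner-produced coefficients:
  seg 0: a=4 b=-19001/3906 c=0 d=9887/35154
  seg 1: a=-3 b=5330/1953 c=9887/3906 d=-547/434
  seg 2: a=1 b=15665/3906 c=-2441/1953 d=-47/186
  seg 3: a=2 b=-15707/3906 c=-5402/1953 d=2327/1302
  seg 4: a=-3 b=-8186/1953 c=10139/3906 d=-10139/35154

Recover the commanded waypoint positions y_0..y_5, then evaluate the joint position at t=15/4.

y_0=4 y_1=-3 y_2=1 y_3=2 y_4=-3 y_5=0
S(15/4) = -5087/83328

y_0 = S_0(0) = a_0 = 4
y_1 = S_1(0) = a_1 = -3
y_2 = S_2(0) = a_2 = 1
y_3 = S_3(0) = a_3 = 2
y_4 = S_4(0) = a_4 = -3
y_5 = S_4(3) = 0
t_q=15/4 is in segment 1 (τ=3/4); S_1(τ)=-5087/83328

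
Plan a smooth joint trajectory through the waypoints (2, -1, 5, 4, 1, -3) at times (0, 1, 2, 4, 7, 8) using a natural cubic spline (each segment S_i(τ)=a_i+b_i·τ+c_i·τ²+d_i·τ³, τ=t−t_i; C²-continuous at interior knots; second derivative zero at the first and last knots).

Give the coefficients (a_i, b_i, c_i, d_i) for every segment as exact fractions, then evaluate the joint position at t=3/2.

Δ: Δ0=-3, Δ1=6, Δ2=-1/2, Δ3=-1, Δ4=-4
row 1: diag=4, rhs=54; c'=1/4, d'=27/2
row 2: denom=6−1·1/4=23/4; d'=(-39−1·27/2)/(23/4)=-210/23
row 3: denom=10−2·8/23=214/23; d'=(-3−2·-210/23)/(214/23)=351/214
row 4: denom=8−3·69/214=1505/214; d'=(-18−3·351/214)/(1505/214)=-981/301
back: M4=-981/301
back: M3=351/214−69/214·-981/301=810/301
back: M2=-210/23−8/23·810/301=-3030/301
back: M1=27/2−1/4·-3030/301=4821/301
M: M0=0, M1=4821/301, M2=-3030/301, M3=810/301, M4=-981/301, M5=0
seg 0: a=2, c=M0/2=0, d=(M1−M0)/(6·1)=1607/602, b=Δ0−h0·(2M0+M1)/6=-3413/602
seg 1: a=-1, c=M1/2=4821/602, d=(M2−M1)/(6·1)=-2617/602, b=Δ1−h1·(2M1+M2)/6=704/301
seg 2: a=5, c=M2/2=-1515/301, d=(M3−M2)/(6·2)=320/301, b=Δ2−h2·(2M2+M3)/6=457/86
seg 3: a=4, c=M3/2=405/301, d=(M4−M3)/(6·3)=-199/602, b=Δ3−h3·(2M3+M4)/6=-1241/602
seg 4: a=1, c=M4/2=-981/602, d=(M5−M4)/(6·1)=327/602, b=Δ4−h4·(2M4+M5)/6=-877/301
t_q=3/2 → seg 1, τ=1/2; S=-1+704/301·τ+4821/602·τ²+-2617/602·τ³=7841/4816

  seg 0: a=2 b=-3413/602 c=0 d=1607/602
  seg 1: a=-1 b=704/301 c=4821/602 d=-2617/602
  seg 2: a=5 b=457/86 c=-1515/301 d=320/301
  seg 3: a=4 b=-1241/602 c=405/301 d=-199/602
  seg 4: a=1 b=-877/301 c=-981/602 d=327/602
S(3/2) = 7841/4816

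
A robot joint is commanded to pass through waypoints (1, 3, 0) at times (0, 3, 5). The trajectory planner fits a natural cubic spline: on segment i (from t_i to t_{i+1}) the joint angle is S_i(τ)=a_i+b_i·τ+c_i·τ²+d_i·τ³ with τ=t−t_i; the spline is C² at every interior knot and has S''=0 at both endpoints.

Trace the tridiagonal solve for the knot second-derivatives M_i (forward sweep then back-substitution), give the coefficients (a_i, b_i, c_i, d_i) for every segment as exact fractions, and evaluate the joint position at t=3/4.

Δ: Δ0=2/3, Δ1=-3/2
row 1: diag=10, rhs=-13; c'=1/5, d'=-13/10
back: M1=-13/10
M: M0=0, M1=-13/10, M2=0
seg 0: a=1, c=M0/2=0, d=(M1−M0)/(6·3)=-13/180, b=Δ0−h0·(2M0+M1)/6=79/60
seg 1: a=3, c=M1/2=-13/20, d=(M2−M1)/(6·2)=13/120, b=Δ1−h1·(2M1+M2)/6=-19/30
t_q=3/4 → seg 0, τ=3/4; S=1+79/60·τ+0·τ²+-13/180·τ³=501/256

  seg 0: a=1 b=79/60 c=0 d=-13/180
  seg 1: a=3 b=-19/30 c=-13/20 d=13/120
S(3/4) = 501/256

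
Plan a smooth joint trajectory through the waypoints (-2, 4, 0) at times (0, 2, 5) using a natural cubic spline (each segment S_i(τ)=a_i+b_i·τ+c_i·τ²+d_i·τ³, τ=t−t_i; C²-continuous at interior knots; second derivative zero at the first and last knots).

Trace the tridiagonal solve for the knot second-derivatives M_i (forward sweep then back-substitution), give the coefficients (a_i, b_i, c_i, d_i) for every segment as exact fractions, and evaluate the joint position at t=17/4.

Δ: Δ0=3, Δ1=-4/3
row 1: diag=10, rhs=-26; c'=3/10, d'=-13/5
back: M1=-13/5
M: M0=0, M1=-13/5, M2=0
seg 0: a=-2, c=M0/2=0, d=(M1−M0)/(6·2)=-13/60, b=Δ0−h0·(2M0+M1)/6=58/15
seg 1: a=4, c=M1/2=-13/10, d=(M2−M1)/(6·3)=13/90, b=Δ1−h1·(2M1+M2)/6=19/15
t_q=17/4 → seg 1, τ=9/4; S=4+19/15·τ+-13/10·τ²+13/90·τ³=245/128

  seg 0: a=-2 b=58/15 c=0 d=-13/60
  seg 1: a=4 b=19/15 c=-13/10 d=13/90
S(17/4) = 245/128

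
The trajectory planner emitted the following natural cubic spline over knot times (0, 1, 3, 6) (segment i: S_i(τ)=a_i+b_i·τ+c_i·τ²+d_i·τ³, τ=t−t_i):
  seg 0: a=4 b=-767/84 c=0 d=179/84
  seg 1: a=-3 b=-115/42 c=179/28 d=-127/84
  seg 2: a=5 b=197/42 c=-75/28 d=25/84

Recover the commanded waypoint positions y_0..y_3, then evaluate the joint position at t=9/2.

y_0 = S_0(0) = a_0 = 4
y_1 = S_1(0) = a_1 = -3
y_2 = S_2(0) = a_2 = 5
y_3 = S_2(3) = 3
t_q=9/2 is in segment 2 (τ=3/2); S_2(τ)=1571/224

y_0=4 y_1=-3 y_2=5 y_3=3
S(9/2) = 1571/224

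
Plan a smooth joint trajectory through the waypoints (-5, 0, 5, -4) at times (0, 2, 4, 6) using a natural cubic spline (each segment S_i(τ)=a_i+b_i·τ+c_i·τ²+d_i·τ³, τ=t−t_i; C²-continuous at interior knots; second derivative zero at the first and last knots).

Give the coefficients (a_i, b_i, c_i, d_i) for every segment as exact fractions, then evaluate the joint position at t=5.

Δ: Δ0=5/2, Δ1=5/2, Δ2=-9/2
row 1: diag=8, rhs=0; c'=1/4, d'=0
row 2: denom=8−2·1/4=15/2; d'=(-42−2·0)/(15/2)=-28/5
back: M2=-28/5
back: M1=0−1/4·-28/5=7/5
M: M0=0, M1=7/5, M2=-28/5, M3=0
seg 0: a=-5, c=M0/2=0, d=(M1−M0)/(6·2)=7/60, b=Δ0−h0·(2M0+M1)/6=61/30
seg 1: a=0, c=M1/2=7/10, d=(M2−M1)/(6·2)=-7/12, b=Δ1−h1·(2M1+M2)/6=103/30
seg 2: a=5, c=M2/2=-14/5, d=(M3−M2)/(6·2)=7/15, b=Δ2−h2·(2M2+M3)/6=-23/30
t_q=5 → seg 2, τ=1; S=5+-23/30·τ+-14/5·τ²+7/15·τ³=19/10

  seg 0: a=-5 b=61/30 c=0 d=7/60
  seg 1: a=0 b=103/30 c=7/10 d=-7/12
  seg 2: a=5 b=-23/30 c=-14/5 d=7/15
S(5) = 19/10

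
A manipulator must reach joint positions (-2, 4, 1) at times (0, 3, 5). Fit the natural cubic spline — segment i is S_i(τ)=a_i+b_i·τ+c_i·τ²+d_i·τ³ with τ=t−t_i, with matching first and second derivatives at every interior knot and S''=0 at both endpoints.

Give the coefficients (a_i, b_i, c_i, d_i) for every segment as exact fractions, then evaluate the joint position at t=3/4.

  seg 0: a=-2 b=61/20 c=0 d=-7/60
  seg 1: a=4 b=-1/10 c=-21/20 d=7/40
S(3/4) = 61/256

Δ: Δ0=2, Δ1=-3/2
row 1: diag=10, rhs=-21; c'=1/5, d'=-21/10
back: M1=-21/10
M: M0=0, M1=-21/10, M2=0
seg 0: a=-2, c=M0/2=0, d=(M1−M0)/(6·3)=-7/60, b=Δ0−h0·(2M0+M1)/6=61/20
seg 1: a=4, c=M1/2=-21/20, d=(M2−M1)/(6·2)=7/40, b=Δ1−h1·(2M1+M2)/6=-1/10
t_q=3/4 → seg 0, τ=3/4; S=-2+61/20·τ+0·τ²+-7/60·τ³=61/256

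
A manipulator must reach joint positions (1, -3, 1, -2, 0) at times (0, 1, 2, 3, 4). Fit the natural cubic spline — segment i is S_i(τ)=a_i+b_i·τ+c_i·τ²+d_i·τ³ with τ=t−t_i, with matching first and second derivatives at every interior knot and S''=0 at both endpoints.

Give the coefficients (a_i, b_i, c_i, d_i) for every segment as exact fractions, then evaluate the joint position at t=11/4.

Δ: Δ0=-4, Δ1=4, Δ2=-3, Δ3=2
row 1: diag=4, rhs=48; c'=1/4, d'=12
row 2: denom=4−1·1/4=15/4; d'=(-42−1·12)/(15/4)=-72/5
row 3: denom=4−1·4/15=56/15; d'=(30−1·-72/5)/(56/15)=333/28
back: M3=333/28
back: M2=-72/5−4/15·333/28=-123/7
back: M1=12−1/4·-123/7=459/28
M: M0=0, M1=459/28, M2=-123/7, M3=333/28, M4=0
seg 0: a=1, c=M0/2=0, d=(M1−M0)/(6·1)=153/56, b=Δ0−h0·(2M0+M1)/6=-377/56
seg 1: a=-3, c=M1/2=459/56, d=(M2−M1)/(6·1)=-317/56, b=Δ1−h1·(2M1+M2)/6=41/28
seg 2: a=1, c=M2/2=-123/14, d=(M3−M2)/(6·1)=275/56, b=Δ2−h2·(2M2+M3)/6=7/8
seg 3: a=-2, c=M3/2=333/56, d=(M4−M3)/(6·1)=-111/56, b=Δ3−h3·(2M3+M4)/6=-55/28
t_q=11/4 → seg 2, τ=3/4; S=1+7/8·τ+-123/14·τ²+275/56·τ³=-4351/3584

  seg 0: a=1 b=-377/56 c=0 d=153/56
  seg 1: a=-3 b=41/28 c=459/56 d=-317/56
  seg 2: a=1 b=7/8 c=-123/14 d=275/56
  seg 3: a=-2 b=-55/28 c=333/56 d=-111/56
S(11/4) = -4351/3584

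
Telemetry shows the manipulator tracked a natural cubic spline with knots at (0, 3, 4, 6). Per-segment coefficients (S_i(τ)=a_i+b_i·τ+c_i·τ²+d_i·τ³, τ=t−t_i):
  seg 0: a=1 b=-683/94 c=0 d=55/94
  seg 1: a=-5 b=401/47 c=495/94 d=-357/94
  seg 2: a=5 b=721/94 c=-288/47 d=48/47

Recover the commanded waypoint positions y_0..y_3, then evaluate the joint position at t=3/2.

y_0 = S_0(0) = a_0 = 1
y_1 = S_1(0) = a_1 = -5
y_2 = S_2(0) = a_2 = 5
y_3 = S_2(2) = 4
t_q=3/2 is in segment 0 (τ=3/2); S_0(τ)=-5959/752

y_0=1 y_1=-5 y_2=5 y_3=4
S(3/2) = -5959/752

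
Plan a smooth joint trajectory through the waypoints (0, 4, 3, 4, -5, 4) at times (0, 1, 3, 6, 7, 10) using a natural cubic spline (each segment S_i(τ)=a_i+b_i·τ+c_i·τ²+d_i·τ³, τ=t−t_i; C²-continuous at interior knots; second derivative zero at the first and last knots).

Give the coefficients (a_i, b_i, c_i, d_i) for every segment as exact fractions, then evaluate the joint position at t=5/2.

  seg 0: a=0 b=1940/387 c=0 d=-392/387
  seg 1: a=4 b=764/387 c=-392/129 d=2789/3096
  seg 2: a=3 b=487/774 c=407/172 d=-11447/13932
  seg 3: a=4 b=-11389/1548 c=-1946/387 d=1747/516
  seg 4: a=-5 b=-5617/774 c=7939/1548 d=-7939/13932
S(5/2) = 26125/8256

Δ: Δ0=4, Δ1=-1/2, Δ2=1/3, Δ3=-9, Δ4=3
row 1: diag=6, rhs=-27; c'=1/3, d'=-9/2
row 2: denom=10−2·1/3=28/3; d'=(5−2·-9/2)/(28/3)=3/2
row 3: denom=8−3·9/28=197/28; d'=(-56−3·3/2)/(197/28)=-1694/197
row 4: denom=8−1·28/197=1548/197; d'=(72−1·-1694/197)/(1548/197)=7939/774
back: M4=7939/774
back: M3=-1694/197−28/197·7939/774=-3892/387
back: M2=3/2−9/28·-3892/387=407/86
back: M1=-9/2−1/3·407/86=-784/129
M: M0=0, M1=-784/129, M2=407/86, M3=-3892/387, M4=7939/774, M5=0
seg 0: a=0, c=M0/2=0, d=(M1−M0)/(6·1)=-392/387, b=Δ0−h0·(2M0+M1)/6=1940/387
seg 1: a=4, c=M1/2=-392/129, d=(M2−M1)/(6·2)=2789/3096, b=Δ1−h1·(2M1+M2)/6=764/387
seg 2: a=3, c=M2/2=407/172, d=(M3−M2)/(6·3)=-11447/13932, b=Δ2−h2·(2M2+M3)/6=487/774
seg 3: a=4, c=M3/2=-1946/387, d=(M4−M3)/(6·1)=1747/516, b=Δ3−h3·(2M3+M4)/6=-11389/1548
seg 4: a=-5, c=M4/2=7939/1548, d=(M5−M4)/(6·3)=-7939/13932, b=Δ4−h4·(2M4+M5)/6=-5617/774
t_q=5/2 → seg 1, τ=3/2; S=4+764/387·τ+-392/129·τ²+2789/3096·τ³=26125/8256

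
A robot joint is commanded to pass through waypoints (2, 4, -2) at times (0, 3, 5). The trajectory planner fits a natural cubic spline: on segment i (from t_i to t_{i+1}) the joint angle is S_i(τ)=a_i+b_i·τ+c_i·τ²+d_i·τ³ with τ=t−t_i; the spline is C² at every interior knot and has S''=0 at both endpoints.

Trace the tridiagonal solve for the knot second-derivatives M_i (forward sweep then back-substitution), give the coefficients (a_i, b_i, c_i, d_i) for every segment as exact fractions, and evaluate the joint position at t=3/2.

Δ: Δ0=2/3, Δ1=-3
row 1: diag=10, rhs=-22; c'=1/5, d'=-11/5
back: M1=-11/5
M: M0=0, M1=-11/5, M2=0
seg 0: a=2, c=M0/2=0, d=(M1−M0)/(6·3)=-11/90, b=Δ0−h0·(2M0+M1)/6=53/30
seg 1: a=4, c=M1/2=-11/10, d=(M2−M1)/(6·2)=11/60, b=Δ1−h1·(2M1+M2)/6=-23/15
t_q=3/2 → seg 0, τ=3/2; S=2+53/30·τ+0·τ²+-11/90·τ³=339/80

  seg 0: a=2 b=53/30 c=0 d=-11/90
  seg 1: a=4 b=-23/15 c=-11/10 d=11/60
S(3/2) = 339/80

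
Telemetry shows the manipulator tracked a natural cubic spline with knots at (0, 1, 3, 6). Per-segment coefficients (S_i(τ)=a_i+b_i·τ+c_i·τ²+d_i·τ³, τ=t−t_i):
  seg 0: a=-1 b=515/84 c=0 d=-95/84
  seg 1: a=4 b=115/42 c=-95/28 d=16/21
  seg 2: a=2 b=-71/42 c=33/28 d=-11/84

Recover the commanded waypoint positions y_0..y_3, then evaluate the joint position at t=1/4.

y_0=-1 y_1=4 y_2=2 y_3=4
S(1/4) = 923/1792

y_0 = S_0(0) = a_0 = -1
y_1 = S_1(0) = a_1 = 4
y_2 = S_2(0) = a_2 = 2
y_3 = S_2(3) = 4
t_q=1/4 is in segment 0 (τ=1/4); S_0(τ)=923/1792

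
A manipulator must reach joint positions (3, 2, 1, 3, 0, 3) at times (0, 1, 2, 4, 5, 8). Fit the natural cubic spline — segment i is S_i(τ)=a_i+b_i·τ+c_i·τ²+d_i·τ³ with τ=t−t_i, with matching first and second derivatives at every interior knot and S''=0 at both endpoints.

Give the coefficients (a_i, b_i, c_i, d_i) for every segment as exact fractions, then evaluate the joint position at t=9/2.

Δ: Δ0=-1, Δ1=-1, Δ2=1, Δ3=-3, Δ4=1
row 1: diag=4, rhs=0; c'=1/4, d'=0
row 2: denom=6−1·1/4=23/4; d'=(12−1·0)/(23/4)=48/23
row 3: denom=6−2·8/23=122/23; d'=(-24−2·48/23)/(122/23)=-324/61
row 4: denom=8−1·23/122=953/122; d'=(24−1·-324/61)/(953/122)=3576/953
back: M4=3576/953
back: M3=-324/61−23/122·3576/953=-5736/953
back: M2=48/23−8/23·-5736/953=3984/953
back: M1=0−1/4·3984/953=-996/953
M: M0=0, M1=-996/953, M2=3984/953, M3=-5736/953, M4=3576/953, M5=0
seg 0: a=3, c=M0/2=0, d=(M1−M0)/(6·1)=-166/953, b=Δ0−h0·(2M0+M1)/6=-787/953
seg 1: a=2, c=M1/2=-498/953, d=(M2−M1)/(6·1)=830/953, b=Δ1−h1·(2M1+M2)/6=-1285/953
seg 2: a=1, c=M2/2=1992/953, d=(M3−M2)/(6·2)=-810/953, b=Δ2−h2·(2M2+M3)/6=209/953
seg 3: a=3, c=M3/2=-2868/953, d=(M4−M3)/(6·1)=1552/953, b=Δ3−h3·(2M3+M4)/6=-1543/953
seg 4: a=0, c=M4/2=1788/953, d=(M5−M4)/(6·3)=-596/2859, b=Δ4−h4·(2M4+M5)/6=-2623/953
t_q=9/2 → seg 3, τ=1/2; S=3+-1543/953·τ+-2868/953·τ²+1552/953·τ³=3129/1906

  seg 0: a=3 b=-787/953 c=0 d=-166/953
  seg 1: a=2 b=-1285/953 c=-498/953 d=830/953
  seg 2: a=1 b=209/953 c=1992/953 d=-810/953
  seg 3: a=3 b=-1543/953 c=-2868/953 d=1552/953
  seg 4: a=0 b=-2623/953 c=1788/953 d=-596/2859
S(9/2) = 3129/1906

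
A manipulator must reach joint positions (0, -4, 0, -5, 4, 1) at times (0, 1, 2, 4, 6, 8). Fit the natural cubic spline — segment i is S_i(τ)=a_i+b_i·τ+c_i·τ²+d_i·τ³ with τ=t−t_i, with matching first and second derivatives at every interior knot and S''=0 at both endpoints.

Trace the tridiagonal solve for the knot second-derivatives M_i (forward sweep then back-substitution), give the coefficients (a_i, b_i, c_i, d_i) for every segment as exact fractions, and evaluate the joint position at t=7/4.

Δ: Δ0=-4, Δ1=4, Δ2=-5/2, Δ3=9/2, Δ4=-3/2
row 1: diag=4, rhs=48; c'=1/4, d'=12
row 2: denom=6−1·1/4=23/4; d'=(-39−1·12)/(23/4)=-204/23
row 3: denom=8−2·8/23=168/23; d'=(42−2·-204/23)/(168/23)=229/28
row 4: denom=8−2·23/84=313/42; d'=(-36−2·229/28)/(313/42)=-2199/313
back: M4=-2199/313
back: M3=229/28−23/84·-2199/313=3162/313
back: M2=-204/23−8/23·3162/313=-3876/313
back: M1=12−1/4·-3876/313=4725/313
M: M0=0, M1=4725/313, M2=-3876/313, M3=3162/313, M4=-2199/313, M5=0
seg 0: a=0, c=M0/2=0, d=(M1−M0)/(6·1)=1575/626, b=Δ0−h0·(2M0+M1)/6=-4079/626
seg 1: a=-4, c=M1/2=4725/626, d=(M2−M1)/(6·1)=-2867/626, b=Δ1−h1·(2M1+M2)/6=323/313
seg 2: a=0, c=M2/2=-1938/313, d=(M3−M2)/(6·2)=1173/626, b=Δ2−h2·(2M2+M3)/6=1495/626
seg 3: a=-5, c=M3/2=1581/313, d=(M4−M3)/(6·2)=-1787/1252, b=Δ3−h3·(2M3+M4)/6=67/626
seg 4: a=4, c=M4/2=-2199/626, d=(M5−M4)/(6·2)=733/1252, b=Δ4−h4·(2M4+M5)/6=1993/626
t_q=7/4 → seg 1, τ=3/4; S=-4+323/313·τ+4725/626·τ²+-2867/626·τ³=-36557/40064

  seg 0: a=0 b=-4079/626 c=0 d=1575/626
  seg 1: a=-4 b=323/313 c=4725/626 d=-2867/626
  seg 2: a=0 b=1495/626 c=-1938/313 d=1173/626
  seg 3: a=-5 b=67/626 c=1581/313 d=-1787/1252
  seg 4: a=4 b=1993/626 c=-2199/626 d=733/1252
S(7/4) = -36557/40064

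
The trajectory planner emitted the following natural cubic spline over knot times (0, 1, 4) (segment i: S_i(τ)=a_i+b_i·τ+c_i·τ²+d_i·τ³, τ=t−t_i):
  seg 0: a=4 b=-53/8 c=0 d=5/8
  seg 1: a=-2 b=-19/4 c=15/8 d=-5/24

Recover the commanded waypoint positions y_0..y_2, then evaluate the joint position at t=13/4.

y_0=4 y_1=-2 y_2=-5
S(13/4) = -2851/512

y_0 = S_0(0) = a_0 = 4
y_1 = S_1(0) = a_1 = -2
y_2 = S_1(3) = -5
t_q=13/4 is in segment 1 (τ=9/4); S_1(τ)=-2851/512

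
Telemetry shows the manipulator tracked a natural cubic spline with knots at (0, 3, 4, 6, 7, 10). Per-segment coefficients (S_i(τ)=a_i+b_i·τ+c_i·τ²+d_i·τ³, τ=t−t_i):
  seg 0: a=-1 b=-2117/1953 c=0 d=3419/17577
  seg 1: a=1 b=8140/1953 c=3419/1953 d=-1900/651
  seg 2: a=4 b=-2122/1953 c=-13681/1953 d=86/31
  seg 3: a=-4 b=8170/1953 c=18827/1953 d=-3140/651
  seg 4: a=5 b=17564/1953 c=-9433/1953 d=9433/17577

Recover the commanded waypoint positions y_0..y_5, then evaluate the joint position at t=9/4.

y_0 = S_0(0) = a_0 = -1
y_1 = S_1(0) = a_1 = 1
y_2 = S_2(0) = a_2 = 4
y_3 = S_3(0) = a_3 = -4
y_4 = S_4(0) = a_4 = 5
y_5 = S_4(3) = 3
t_q=9/4 is in segment 0 (τ=9/4); S_0(τ)=-2427/1984

y_0=-1 y_1=1 y_2=4 y_3=-4 y_4=5 y_5=3
S(9/4) = -2427/1984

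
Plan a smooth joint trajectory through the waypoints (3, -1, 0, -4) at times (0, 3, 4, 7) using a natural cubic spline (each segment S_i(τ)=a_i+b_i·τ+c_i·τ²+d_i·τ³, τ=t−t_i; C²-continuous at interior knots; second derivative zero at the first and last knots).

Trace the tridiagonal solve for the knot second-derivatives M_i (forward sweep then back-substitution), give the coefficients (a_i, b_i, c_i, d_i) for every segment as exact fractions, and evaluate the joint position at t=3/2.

  seg 0: a=3 b=-7/3 c=0 d=1/9
  seg 1: a=-1 b=2/3 c=1 d=-2/3
  seg 2: a=0 b=2/3 c=-1 d=1/9
S(3/2) = -1/8

Δ: Δ0=-4/3, Δ1=1, Δ2=-4/3
row 1: diag=8, rhs=14; c'=1/8, d'=7/4
row 2: denom=8−1·1/8=63/8; d'=(-14−1·7/4)/(63/8)=-2
back: M2=-2
back: M1=7/4−1/8·-2=2
M: M0=0, M1=2, M2=-2, M3=0
seg 0: a=3, c=M0/2=0, d=(M1−M0)/(6·3)=1/9, b=Δ0−h0·(2M0+M1)/6=-7/3
seg 1: a=-1, c=M1/2=1, d=(M2−M1)/(6·1)=-2/3, b=Δ1−h1·(2M1+M2)/6=2/3
seg 2: a=0, c=M2/2=-1, d=(M3−M2)/(6·3)=1/9, b=Δ2−h2·(2M2+M3)/6=2/3
t_q=3/2 → seg 0, τ=3/2; S=3+-7/3·τ+0·τ²+1/9·τ³=-1/8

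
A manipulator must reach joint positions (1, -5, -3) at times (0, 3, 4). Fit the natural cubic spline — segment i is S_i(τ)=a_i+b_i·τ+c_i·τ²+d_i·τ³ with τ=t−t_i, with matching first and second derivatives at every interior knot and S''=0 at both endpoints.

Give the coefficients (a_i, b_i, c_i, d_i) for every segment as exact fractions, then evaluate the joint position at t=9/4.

Δ: Δ0=-2, Δ1=2
row 1: diag=8, rhs=24; c'=1/8, d'=3
back: M1=3
M: M0=0, M1=3, M2=0
seg 0: a=1, c=M0/2=0, d=(M1−M0)/(6·3)=1/6, b=Δ0−h0·(2M0+M1)/6=-7/2
seg 1: a=-5, c=M1/2=3/2, d=(M2−M1)/(6·1)=-1/2, b=Δ1−h1·(2M1+M2)/6=1
t_q=9/4 → seg 0, τ=9/4; S=1+-7/2·τ+0·τ²+1/6·τ³=-637/128

  seg 0: a=1 b=-7/2 c=0 d=1/6
  seg 1: a=-5 b=1 c=3/2 d=-1/2
S(9/4) = -637/128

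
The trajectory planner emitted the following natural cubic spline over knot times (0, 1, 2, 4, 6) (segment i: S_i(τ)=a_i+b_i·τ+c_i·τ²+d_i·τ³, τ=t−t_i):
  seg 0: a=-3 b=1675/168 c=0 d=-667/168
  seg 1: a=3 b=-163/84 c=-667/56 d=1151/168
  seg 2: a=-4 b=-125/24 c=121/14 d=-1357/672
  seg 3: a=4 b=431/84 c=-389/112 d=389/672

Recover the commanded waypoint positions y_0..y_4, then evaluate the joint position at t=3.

y_0=-3 y_1=3 y_2=-4 y_3=4 y_4=5
S(3) = -579/224

y_0 = S_0(0) = a_0 = -3
y_1 = S_1(0) = a_1 = 3
y_2 = S_2(0) = a_2 = -4
y_3 = S_3(0) = a_3 = 4
y_4 = S_3(2) = 5
t_q=3 is in segment 2 (τ=1); S_2(τ)=-579/224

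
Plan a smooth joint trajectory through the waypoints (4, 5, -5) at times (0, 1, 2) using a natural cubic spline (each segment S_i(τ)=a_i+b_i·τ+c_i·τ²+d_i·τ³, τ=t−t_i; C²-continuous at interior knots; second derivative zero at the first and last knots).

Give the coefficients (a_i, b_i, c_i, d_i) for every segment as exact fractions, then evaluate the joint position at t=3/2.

Δ: Δ0=1, Δ1=-10
row 1: diag=4, rhs=-66; c'=1/4, d'=-33/2
back: M1=-33/2
M: M0=0, M1=-33/2, M2=0
seg 0: a=4, c=M0/2=0, d=(M1−M0)/(6·1)=-11/4, b=Δ0−h0·(2M0+M1)/6=15/4
seg 1: a=5, c=M1/2=-33/4, d=(M2−M1)/(6·1)=11/4, b=Δ1−h1·(2M1+M2)/6=-9/2
t_q=3/2 → seg 1, τ=1/2; S=5+-9/2·τ+-33/4·τ²+11/4·τ³=33/32

  seg 0: a=4 b=15/4 c=0 d=-11/4
  seg 1: a=5 b=-9/2 c=-33/4 d=11/4
S(3/2) = 33/32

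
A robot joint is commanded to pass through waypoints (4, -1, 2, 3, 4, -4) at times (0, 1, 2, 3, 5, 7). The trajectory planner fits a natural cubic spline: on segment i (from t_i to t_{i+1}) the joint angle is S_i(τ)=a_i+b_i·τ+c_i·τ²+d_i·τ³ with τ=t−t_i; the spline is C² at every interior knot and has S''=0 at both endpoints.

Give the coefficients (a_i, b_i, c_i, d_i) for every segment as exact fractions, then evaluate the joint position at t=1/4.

Δ: Δ0=-5, Δ1=3, Δ2=1, Δ3=1/2, Δ4=-4
row 1: diag=4, rhs=48; c'=1/4, d'=12
row 2: denom=4−1·1/4=15/4; d'=(-12−1·12)/(15/4)=-32/5
row 3: denom=6−1·4/15=86/15; d'=(-3−1·-32/5)/(86/15)=51/86
row 4: denom=8−2·15/43=314/43; d'=(-27−2·51/86)/(314/43)=-606/157
back: M4=-606/157
back: M3=51/86−15/43·-606/157=609/314
back: M2=-32/5−4/15·609/314=-1086/157
back: M1=12−1/4·-1086/157=4311/314
M: M0=0, M1=4311/314, M2=-1086/157, M3=609/314, M4=-606/157, M5=0
seg 0: a=4, c=M0/2=0, d=(M1−M0)/(6·1)=1437/628, b=Δ0−h0·(2M0+M1)/6=-4577/628
seg 1: a=-1, c=M1/2=4311/628, d=(M2−M1)/(6·1)=-2161/628, b=Δ1−h1·(2M1+M2)/6=-133/314
seg 2: a=2, c=M2/2=-543/157, d=(M3−M2)/(6·1)=927/628, b=Δ2−h2·(2M2+M3)/6=1873/628
seg 3: a=3, c=M3/2=609/628, d=(M4−M3)/(6·2)=-607/1256, b=Δ3−h3·(2M3+M4)/6=155/314
seg 4: a=4, c=M4/2=-303/157, d=(M5−M4)/(6·2)=101/314, b=Δ4−h4·(2M4+M5)/6=-224/157
t_q=1/4 → seg 0, τ=1/4; S=4+-4577/628·τ+0·τ²+1437/628·τ³=88973/40192

  seg 0: a=4 b=-4577/628 c=0 d=1437/628
  seg 1: a=-1 b=-133/314 c=4311/628 d=-2161/628
  seg 2: a=2 b=1873/628 c=-543/157 d=927/628
  seg 3: a=3 b=155/314 c=609/628 d=-607/1256
  seg 4: a=4 b=-224/157 c=-303/157 d=101/314
S(1/4) = 88973/40192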